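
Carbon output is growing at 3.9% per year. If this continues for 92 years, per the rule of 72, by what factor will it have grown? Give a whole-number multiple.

32 times

Doubling time ≈ 72/3.9 = 18.46 years.
92/18.46 ≈ 5 doublings, so about 2^5 = 32×.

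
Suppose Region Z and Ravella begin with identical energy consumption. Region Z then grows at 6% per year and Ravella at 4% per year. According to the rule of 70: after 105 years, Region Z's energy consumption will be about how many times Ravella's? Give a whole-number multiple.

Only the 2-point difference matters.
70/2 ≈ 35.00 years per doubling of the ratio; 105 years gives 3.00 doublings, so ≈ 8×.

about 8 times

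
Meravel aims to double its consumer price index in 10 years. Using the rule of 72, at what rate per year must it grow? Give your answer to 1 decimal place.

72 / 10 ≈ 7.20, so about 7.2% per year.

approximately 7.2%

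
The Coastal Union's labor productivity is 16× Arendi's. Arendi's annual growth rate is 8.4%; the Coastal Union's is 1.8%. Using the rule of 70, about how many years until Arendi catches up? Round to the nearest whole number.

approximately 42 years

What matters is the difference: 6.6 pp.
Rule of 70 on the gap: the ratio halves every 70/6.6 ≈ 10.61 years.
A 16× gap closes after 4 halvings: 4 × 10.61 ≈ 42 years.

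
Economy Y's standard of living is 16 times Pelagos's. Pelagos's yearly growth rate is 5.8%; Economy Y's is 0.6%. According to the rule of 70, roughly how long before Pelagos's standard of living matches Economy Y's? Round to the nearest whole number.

What matters is the difference: 5.2 pp.
Rule of 70 on the gap: the ratio halves every 70/5.2 ≈ 13.46 years.
A 16 times gap closes after 4 halvings: 4 × 13.46 ≈ 54 years.

≈ 54 years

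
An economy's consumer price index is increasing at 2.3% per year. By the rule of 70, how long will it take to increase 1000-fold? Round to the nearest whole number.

Doubling time ≈ 70/2.3 = 30.43 years.
1000× is log₂ 1000 ≈ 9.97 doublings, so ≈ 9.97 × 30.43 = 303 years.

about 303 years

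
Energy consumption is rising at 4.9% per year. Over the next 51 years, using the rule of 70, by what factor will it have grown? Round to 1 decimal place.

Doubles every ≈ 14.29 years (70/4.9).
51 years is 3.57 doublings; 2^3.57 ≈ 11.9×.

about 11.9 times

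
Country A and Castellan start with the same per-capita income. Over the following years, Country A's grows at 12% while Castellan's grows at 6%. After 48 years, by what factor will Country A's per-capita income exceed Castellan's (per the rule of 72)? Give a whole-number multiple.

approximately 16 times

Country A pulls ahead at 6 pp per year, so the ratio doubles every 72/6 ≈ 12.00 years.
In 48 years that's 4.00 doublings: 2^4.00 ≈ 16.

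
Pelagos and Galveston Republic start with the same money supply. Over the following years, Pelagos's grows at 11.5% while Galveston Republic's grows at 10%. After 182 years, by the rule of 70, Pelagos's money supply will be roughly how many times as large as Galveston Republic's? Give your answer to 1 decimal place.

14.9 times

Pelagos pulls ahead at 1.5 pp per year, so the ratio doubles every 70/1.5 ≈ 46.67 years.
In 182 years that's 3.90 doublings: 2^3.90 ≈ 14.9.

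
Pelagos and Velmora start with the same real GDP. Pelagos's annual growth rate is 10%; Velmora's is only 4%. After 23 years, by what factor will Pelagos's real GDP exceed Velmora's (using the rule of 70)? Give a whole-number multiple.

Pelagos pulls ahead at 6 pp per year, so the ratio doubles every 70/6 ≈ 11.67 years.
In 23 years that's 1.97 doublings: 2^1.97 ≈ 4.

around 4 times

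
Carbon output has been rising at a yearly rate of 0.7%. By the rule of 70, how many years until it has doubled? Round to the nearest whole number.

≈ 100 years

At 0.7%, doubling takes about 70/0.7 = 100.00 years.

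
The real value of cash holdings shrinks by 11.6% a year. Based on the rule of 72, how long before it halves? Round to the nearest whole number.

6 years

Falling at 11.6%, it halves about every 72/11.6 = 6.21 years.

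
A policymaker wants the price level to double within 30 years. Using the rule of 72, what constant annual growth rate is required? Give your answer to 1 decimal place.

72 / 30 ≈ 2.40, so about 2.4% annually.

roughly 2.4%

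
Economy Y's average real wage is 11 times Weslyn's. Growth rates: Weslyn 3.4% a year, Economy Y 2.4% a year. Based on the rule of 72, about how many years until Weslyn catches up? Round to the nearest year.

≈ 249 years

The growth-rate gap is 3.4% − 2.4% = 1 percentage point.
So the ratio between them halves every 72/1 ≈ 72.00 years.
An 11 times gap takes log₂(11) ≈ 3.46 halvings to close: 3.46 × 72.00 ≈ 249 years.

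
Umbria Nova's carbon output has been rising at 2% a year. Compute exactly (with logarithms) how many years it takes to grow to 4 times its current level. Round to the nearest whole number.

t = ln(4) / ln(1 + 0.02) = 1.3863 / 0.019803 ≈ 70.00.
≈ 70 years.

70 years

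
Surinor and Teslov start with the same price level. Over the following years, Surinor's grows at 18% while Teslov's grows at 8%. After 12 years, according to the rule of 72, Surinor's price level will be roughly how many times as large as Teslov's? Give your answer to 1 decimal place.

around 3.2 times

Only the 10-point difference matters.
72/10 ≈ 7.20 years per doubling of the ratio; 12 years gives 1.67 doublings, so ≈ 3.2×.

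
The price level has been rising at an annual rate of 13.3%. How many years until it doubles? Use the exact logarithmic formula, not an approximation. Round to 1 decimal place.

5.6 years

t = ln(2) / ln(1 + 0.133) = 0.6931 / 0.124869 ≈ 5.55.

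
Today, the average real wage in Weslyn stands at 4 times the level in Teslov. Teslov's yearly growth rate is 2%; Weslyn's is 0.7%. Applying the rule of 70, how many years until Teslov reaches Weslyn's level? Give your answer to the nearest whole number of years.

108 years

The growth-rate gap is 2% − 0.7% = 1.3 percentage points.
So the ratio between them halves every 70/1.3 ≈ 53.85 years.
A 4 times gap closes after 2 halvings: 2 × 53.85 ≈ 108 years.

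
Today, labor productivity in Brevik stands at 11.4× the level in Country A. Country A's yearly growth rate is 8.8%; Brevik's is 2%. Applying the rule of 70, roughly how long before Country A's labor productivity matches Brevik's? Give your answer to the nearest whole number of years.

Country A gains on Brevik at 8.8% − 2% = 6.8 points a year.
At that relative rate the gap halves every 70/6.8 ≈ 10.29 years.
An 11.4× gap takes log₂(11.4) ≈ 3.51 halvings to close: 3.51 × 10.29 ≈ 36 years.

about 36 years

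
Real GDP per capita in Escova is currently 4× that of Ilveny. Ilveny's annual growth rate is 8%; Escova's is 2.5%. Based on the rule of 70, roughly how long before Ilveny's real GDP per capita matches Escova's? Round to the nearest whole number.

Ilveny gains on Escova at 8% − 2.5% = 5.5 points a year.
At that relative rate the gap halves every 70/5.5 ≈ 12.73 years.
A 4× gap closes after 2 halvings: 2 × 12.73 ≈ 25 years.

around 25 years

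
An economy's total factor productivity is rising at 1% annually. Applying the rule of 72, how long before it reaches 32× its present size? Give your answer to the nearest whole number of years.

approximately 360 years

At 1% it doubles every 72/1 ≈ 72.00 years.
Getting to 32× needs 5 doublings: 5 × 72.00 ≈ 360 years.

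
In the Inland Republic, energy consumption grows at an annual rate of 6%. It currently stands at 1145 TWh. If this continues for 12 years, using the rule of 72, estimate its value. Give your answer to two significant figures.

It doubles every 72/6 ≈ 12.00 years, so 12 years is 1.00 doublings.
2^1.00 ≈ 2.00; 1145 × 2.00 ≈ 2300 TWh.

approximately 2300 TWh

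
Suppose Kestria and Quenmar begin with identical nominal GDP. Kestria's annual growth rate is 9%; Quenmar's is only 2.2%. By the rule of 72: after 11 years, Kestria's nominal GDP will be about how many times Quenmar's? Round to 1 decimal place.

roughly 2.1 times

Only the 6.8-point difference matters.
72/6.8 ≈ 10.59 years per doubling of the ratio; 11 years gives 1.04 doublings, so ≈ 2.1×.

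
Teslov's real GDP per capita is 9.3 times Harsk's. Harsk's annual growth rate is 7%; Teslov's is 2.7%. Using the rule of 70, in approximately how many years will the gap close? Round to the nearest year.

What matters is the difference: 4.3 pp.
Rule of 70 on the gap: the ratio halves every 70/4.3 ≈ 16.28 years.
A 9.3 times gap takes log₂(9.3) ≈ 3.22 halvings to close: 3.22 × 16.28 ≈ 52 years.

52 years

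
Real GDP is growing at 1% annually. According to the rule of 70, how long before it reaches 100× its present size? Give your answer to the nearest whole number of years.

At 1% it doubles every 70/1 ≈ 70.00 years.
100× is log₂ 100 ≈ 6.64 doublings, so ≈ 6.64 × 70.00 = 465 years.

≈ 465 years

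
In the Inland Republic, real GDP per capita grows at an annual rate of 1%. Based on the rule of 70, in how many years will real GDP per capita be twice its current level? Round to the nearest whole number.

At 1%, doubling takes about 70/1 = 70.00 years.

about 70 years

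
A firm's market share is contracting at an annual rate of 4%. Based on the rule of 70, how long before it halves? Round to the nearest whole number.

around 18 years

Falling at 4%, it halves about every 70/4 = 17.50 years.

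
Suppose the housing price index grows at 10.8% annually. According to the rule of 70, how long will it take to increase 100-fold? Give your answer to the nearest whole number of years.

One doubling takes 70/10.8 = 6.48 years.
100× is log₂ 100 ≈ 6.64 doublings, so ≈ 6.64 × 6.48 = 43 years.

around 43 years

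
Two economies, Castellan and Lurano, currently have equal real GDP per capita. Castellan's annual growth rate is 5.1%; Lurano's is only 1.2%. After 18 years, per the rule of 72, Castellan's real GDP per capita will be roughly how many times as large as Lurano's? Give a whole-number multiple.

around 2 times

Rate gap = 5.1% − 1.2% = 3.9 points.
The ratio doubles every 72/3.9 ≈ 18.46 years.
18/18.46 ≈ 0.98 doublings → ratio ≈ 2^0.98 ≈ 2.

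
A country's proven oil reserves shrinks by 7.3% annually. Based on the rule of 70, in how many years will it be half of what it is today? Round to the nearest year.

The rule works in reverse for decay: 70/7.3 ≈ 9.59 years to halve.

roughly 10 years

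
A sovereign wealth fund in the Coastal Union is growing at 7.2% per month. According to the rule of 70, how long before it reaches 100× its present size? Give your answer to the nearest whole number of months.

One doubling takes 70/7.2 = 9.72 months.
100× is log₂ 100 ≈ 6.64 doublings, so ≈ 6.64 × 9.72 = 65 months.

around 65 months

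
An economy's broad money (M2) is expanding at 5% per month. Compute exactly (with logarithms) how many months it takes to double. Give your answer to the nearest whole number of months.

t = ln(2) / ln(1 + 0.05) = 0.6931 / 0.048790 ≈ 14.21.
≈ 14 months.

14 months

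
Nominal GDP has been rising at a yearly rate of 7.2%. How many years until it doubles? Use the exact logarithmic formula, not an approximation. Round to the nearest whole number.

10 years

t = ln(2) / ln(1 + 0.072) = 0.6931 / 0.069526 ≈ 9.97.
≈ 10 years.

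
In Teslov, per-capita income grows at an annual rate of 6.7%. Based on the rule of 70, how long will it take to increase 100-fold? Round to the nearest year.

Doubling time ≈ 70/6.7 = 10.45 years.
100× is log₂ 100 ≈ 6.64 doublings, so ≈ 6.64 × 10.45 = 69 years.

69 years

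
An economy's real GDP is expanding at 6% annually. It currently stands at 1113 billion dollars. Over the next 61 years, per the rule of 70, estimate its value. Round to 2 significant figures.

It doubles every 70/6 ≈ 11.67 years, so 61 years is 5.23 doublings.
2^5.23 ≈ 37.53; 1113 × 37.53 ≈ 42000 billion dollars.

roughly 42000 billion dollars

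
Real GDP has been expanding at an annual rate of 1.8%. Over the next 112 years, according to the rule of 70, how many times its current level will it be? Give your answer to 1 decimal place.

Doubles every ≈ 38.89 years (70/1.8).
112 years is 2.88 doublings; 2^2.88 ≈ 7.4×.

7.4 times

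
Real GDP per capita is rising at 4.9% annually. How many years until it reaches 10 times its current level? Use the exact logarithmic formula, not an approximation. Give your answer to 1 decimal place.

48.1 years

t = ln(10) / ln(1 + 0.049) = 2.3026 / 0.047837 ≈ 48.13.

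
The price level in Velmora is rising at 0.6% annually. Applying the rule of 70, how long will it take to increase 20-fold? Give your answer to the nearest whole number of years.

One doubling takes 70/0.6 = 116.67 years.
20× is log₂ 20 ≈ 4.32 doublings, so ≈ 4.32 × 116.67 = 504 years.

504 years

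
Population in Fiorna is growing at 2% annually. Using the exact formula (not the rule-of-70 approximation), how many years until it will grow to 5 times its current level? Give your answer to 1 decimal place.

81.3 years

t = ln(5) / ln(1 + 0.02) = 1.6094 / 0.019803 ≈ 81.27.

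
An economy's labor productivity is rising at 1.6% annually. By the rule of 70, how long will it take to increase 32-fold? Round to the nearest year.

approximately 219 years

At 1.6% it doubles every 70/1.6 ≈ 43.75 years.
32× is 5 doublings, so 5 × 43.75 ≈ 219 years.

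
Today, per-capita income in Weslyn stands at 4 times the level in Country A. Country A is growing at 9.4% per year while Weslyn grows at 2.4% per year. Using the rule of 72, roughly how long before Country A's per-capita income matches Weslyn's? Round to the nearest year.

Country A gains on Weslyn at 9.4% − 2.4% = 7 points a year.
At that relative rate the gap halves every 72/7 ≈ 10.29 years.
A 4 times gap closes after 2 halvings: 2 × 10.29 ≈ 21 years.

around 21 years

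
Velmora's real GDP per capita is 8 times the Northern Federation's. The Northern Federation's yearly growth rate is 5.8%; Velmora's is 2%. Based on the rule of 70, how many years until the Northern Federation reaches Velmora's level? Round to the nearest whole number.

the Northern Federation gains on Velmora at 5.8% − 2% = 3.8 points a year.
At that relative rate the gap halves every 70/3.8 ≈ 18.42 years.
An 8 times gap closes after 3 halvings: 3 × 18.42 ≈ 55 years.

≈ 55 years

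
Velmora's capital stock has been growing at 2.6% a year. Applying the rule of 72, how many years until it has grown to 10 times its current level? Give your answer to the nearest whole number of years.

≈ 92 years

Doubling time ≈ 72/2.6 = 27.69 years.
Reaching 10× takes log₂(10) ≈ 3.32 doublings.
3.32 × 27.69 ≈ 92 years.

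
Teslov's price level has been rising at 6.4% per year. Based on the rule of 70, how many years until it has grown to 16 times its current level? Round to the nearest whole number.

At 6.4% it doubles every 70/6.4 ≈ 10.94 years.
16 = 2^4, so 4 doublings → 44 years.

≈ 44 years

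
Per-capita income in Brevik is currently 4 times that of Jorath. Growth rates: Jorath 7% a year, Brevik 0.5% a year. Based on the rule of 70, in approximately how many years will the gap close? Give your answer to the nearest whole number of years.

approximately 22 years

Jorath gains on Brevik at 7% − 0.5% = 6.5 points a year.
At that relative rate the gap halves every 70/6.5 ≈ 10.77 years.
A 4 times gap closes after 2 halvings: 2 × 10.77 ≈ 22 years.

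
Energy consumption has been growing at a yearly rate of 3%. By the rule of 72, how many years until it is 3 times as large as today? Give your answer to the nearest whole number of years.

At 3% it doubles every 72/3 ≈ 24.00 years.
Reaching 3× takes log₂(3) ≈ 1.58 doublings.
1.58 × 24.00 ≈ 38 years.

approximately 38 years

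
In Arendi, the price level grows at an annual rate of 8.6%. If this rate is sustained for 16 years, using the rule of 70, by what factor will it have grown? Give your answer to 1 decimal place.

around 3.9 times

Doubles every ≈ 8.14 years (70/8.6).
16 years is 1.97 doublings; 2^1.97 ≈ 3.9×.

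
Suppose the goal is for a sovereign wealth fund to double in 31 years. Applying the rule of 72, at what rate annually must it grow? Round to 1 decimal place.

72 / 31 ≈ 2.32, so about 2.3% annually.

roughly 2.3%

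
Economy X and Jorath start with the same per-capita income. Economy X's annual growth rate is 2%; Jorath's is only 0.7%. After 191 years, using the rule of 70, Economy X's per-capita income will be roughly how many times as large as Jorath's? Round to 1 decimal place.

roughly 11.7 times

Only the 1.3-point difference matters.
70/1.3 ≈ 53.85 years per doubling of the ratio; 191 years gives 3.55 doublings, so ≈ 11.7×.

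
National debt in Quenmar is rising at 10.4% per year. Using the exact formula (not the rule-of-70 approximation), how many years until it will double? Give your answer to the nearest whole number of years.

t = ln(2) / ln(1 + 0.104) = 0.6931 / 0.098940 ≈ 7.01.
≈ 7 years.

7 years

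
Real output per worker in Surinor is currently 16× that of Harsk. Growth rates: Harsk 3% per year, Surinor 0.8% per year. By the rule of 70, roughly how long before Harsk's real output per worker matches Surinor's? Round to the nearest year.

about 127 years

What matters is the difference: 2.2 pp.
Rule of 70 on the gap: the ratio halves every 70/2.2 ≈ 31.82 years.
A 16× gap closes after 4 halvings: 4 × 31.82 ≈ 127 years.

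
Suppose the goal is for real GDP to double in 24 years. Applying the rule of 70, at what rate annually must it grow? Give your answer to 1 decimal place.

2.9% annually

70 / 24 ≈ 2.92, so about 2.9% annually.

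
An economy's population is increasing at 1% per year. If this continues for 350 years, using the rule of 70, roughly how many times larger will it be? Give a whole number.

70/1 ≈ 70.00 years per doubling.
350 years fits 5 doublings: 2^5 = 32.

about 32 times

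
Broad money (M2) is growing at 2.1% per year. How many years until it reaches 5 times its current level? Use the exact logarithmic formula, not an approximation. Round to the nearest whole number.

77 years

t = ln(5) / ln(1 + 0.021) = 1.6094 / 0.020783 ≈ 77.44.
≈ 77 years.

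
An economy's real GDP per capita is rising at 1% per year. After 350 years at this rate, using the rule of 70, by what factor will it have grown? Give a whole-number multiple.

around 32 times

70/1 ≈ 70.00 years per doubling.
350 years fits 5 doublings: 2^5 = 32.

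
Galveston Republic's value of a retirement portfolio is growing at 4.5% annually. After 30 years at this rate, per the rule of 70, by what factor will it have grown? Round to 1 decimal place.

3.8 times

Doubles every ≈ 15.56 years (70/4.5).
30 years is 1.93 doublings; 2^1.93 ≈ 3.8×.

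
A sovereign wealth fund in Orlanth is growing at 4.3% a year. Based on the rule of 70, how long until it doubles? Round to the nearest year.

70/4.3 ≈ 16.28, so it doubles roughly every 16 years.

16 years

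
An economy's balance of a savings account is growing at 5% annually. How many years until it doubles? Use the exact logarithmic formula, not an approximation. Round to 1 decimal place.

14.2 years

t = ln(2) / ln(1 + 0.05) = 0.6931 / 0.048790 ≈ 14.21.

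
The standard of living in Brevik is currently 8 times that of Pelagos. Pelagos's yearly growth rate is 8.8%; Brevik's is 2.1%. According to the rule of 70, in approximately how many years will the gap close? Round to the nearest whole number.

roughly 31 years

Pelagos gains on Brevik at 8.8% − 2.1% = 6.7 points a year.
At that relative rate the gap halves every 70/6.7 ≈ 10.45 years.
An 8 times gap closes after 3 halvings: 3 × 10.45 ≈ 31 years.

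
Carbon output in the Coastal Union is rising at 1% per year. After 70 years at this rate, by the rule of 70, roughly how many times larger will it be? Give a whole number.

70/1 ≈ 70.00 years per doubling.
70 years fits 1 doubling: 2^1 = 2.

around 2 times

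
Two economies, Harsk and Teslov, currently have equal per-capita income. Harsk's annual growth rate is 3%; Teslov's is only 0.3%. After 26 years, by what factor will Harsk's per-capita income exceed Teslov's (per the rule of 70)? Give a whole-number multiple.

roughly 2 times

Rate gap = 3% − 0.3% = 2.7 points.
The ratio doubles every 70/2.7 ≈ 25.93 years.
26/25.93 ≈ 1.00 doublings → ratio ≈ 2^1.00 ≈ 2.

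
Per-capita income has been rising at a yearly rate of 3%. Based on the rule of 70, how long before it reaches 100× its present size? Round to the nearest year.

around 155 years

One doubling takes 70/3 = 23.33 years.
100× is log₂ 100 ≈ 6.64 doublings, so ≈ 6.64 × 23.33 = 155 years.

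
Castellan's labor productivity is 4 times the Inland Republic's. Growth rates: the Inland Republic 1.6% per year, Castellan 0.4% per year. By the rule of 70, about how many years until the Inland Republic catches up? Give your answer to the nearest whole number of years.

the Inland Republic gains on Castellan at 1.6% − 0.4% = 1.2 points a year.
At that relative rate the gap halves every 70/1.2 ≈ 58.33 years.
A 4 times gap closes after 2 halvings: 2 × 58.33 ≈ 117 years.

117 years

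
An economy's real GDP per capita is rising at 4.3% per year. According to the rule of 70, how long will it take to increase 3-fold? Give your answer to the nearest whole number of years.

One doubling takes 70/4.3 = 16.28 years.
Reaching 3× takes log₂(3) ≈ 1.58 doublings.
1.58 × 16.28 ≈ 26 years.

approximately 26 years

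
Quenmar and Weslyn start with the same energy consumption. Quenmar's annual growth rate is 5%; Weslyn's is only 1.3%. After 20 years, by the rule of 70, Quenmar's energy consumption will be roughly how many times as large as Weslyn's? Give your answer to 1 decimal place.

Rate gap = 5% − 1.3% = 3.7 points.
The ratio doubles every 70/3.7 ≈ 18.92 years.
20/18.92 ≈ 1.06 doublings → ratio ≈ 2^1.06 ≈ 2.1.

2.1 times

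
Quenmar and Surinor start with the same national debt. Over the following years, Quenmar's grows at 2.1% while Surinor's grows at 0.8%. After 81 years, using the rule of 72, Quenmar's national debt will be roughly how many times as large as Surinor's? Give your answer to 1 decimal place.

Only the 1.3-point difference matters.
72/1.3 ≈ 55.38 years per doubling of the ratio; 81 years gives 1.46 doublings, so ≈ 2.8×.

roughly 2.8 times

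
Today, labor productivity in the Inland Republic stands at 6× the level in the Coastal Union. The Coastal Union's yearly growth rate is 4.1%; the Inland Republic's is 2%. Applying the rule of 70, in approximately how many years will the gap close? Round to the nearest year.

The growth-rate gap is 4.1% − 2% = 2.1 percentage points.
So the ratio between them halves every 70/2.1 ≈ 33.33 years.
A 6× gap takes log₂(6) ≈ 2.58 halvings to close: 2.58 × 33.33 ≈ 86 years.

around 86 years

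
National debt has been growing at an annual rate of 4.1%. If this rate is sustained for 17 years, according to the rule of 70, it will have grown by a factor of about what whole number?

At 4.1% one doubling takes ≈ 17.07 years; 17 years is 1 of them, so ×2.

2 times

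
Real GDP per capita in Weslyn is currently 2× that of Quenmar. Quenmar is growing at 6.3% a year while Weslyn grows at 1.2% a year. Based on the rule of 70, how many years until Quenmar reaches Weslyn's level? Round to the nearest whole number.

Quenmar gains on Weslyn at 6.3% − 1.2% = 5.1 points a year.
At that relative rate the gap halves every 70/5.1 ≈ 13.73 years.
A 2× gap closes after 1 halving: 1 × 13.73 ≈ 14 years.

around 14 years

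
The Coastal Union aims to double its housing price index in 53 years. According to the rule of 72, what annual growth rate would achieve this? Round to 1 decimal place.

1.4%

72 / 53 ≈ 1.36, so about 1.4% a year.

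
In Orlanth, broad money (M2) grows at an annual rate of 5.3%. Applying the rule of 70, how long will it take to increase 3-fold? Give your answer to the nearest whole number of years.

approximately 21 years

At 5.3% it doubles every 70/5.3 ≈ 13.21 years.
Reaching 3× takes log₂(3) ≈ 1.58 doublings.
1.58 × 13.21 ≈ 21 years.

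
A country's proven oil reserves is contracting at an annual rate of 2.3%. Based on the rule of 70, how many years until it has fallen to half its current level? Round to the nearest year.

Halving time ≈ 70 / 2.3 = 30.43 → 30 years.

30 years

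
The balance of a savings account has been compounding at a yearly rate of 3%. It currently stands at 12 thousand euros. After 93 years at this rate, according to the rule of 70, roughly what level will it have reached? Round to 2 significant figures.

approximately 190 thousand euros

Doubling time ≈ 70/3 = 23.33 years.
93 years is 93/23.33 ≈ 3.99 doublings, a factor of 2^3.99 ≈ 15.89.
12 × 15.89 ≈ 190 thousand euros.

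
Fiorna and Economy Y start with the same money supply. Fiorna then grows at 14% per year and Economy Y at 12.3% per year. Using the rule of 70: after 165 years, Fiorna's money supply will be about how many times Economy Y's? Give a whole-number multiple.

Only the 1.7-point difference matters.
70/1.7 ≈ 41.18 years per doubling of the ratio; 165 years gives 4.01 doublings, so ≈ 16×.

about 16 times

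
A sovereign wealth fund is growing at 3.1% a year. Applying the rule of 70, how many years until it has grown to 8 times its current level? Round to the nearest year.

At 3.1% it doubles every 70/3.1 ≈ 22.58 years.
8 = 2^3, so 3 doublings → 68 years.

about 68 years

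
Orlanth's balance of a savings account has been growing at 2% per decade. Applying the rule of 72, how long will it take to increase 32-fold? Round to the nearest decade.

roughly 180 decades

At 2% it doubles every 72/2 ≈ 36.00 decades.
32× is 5 doublings, so 5 × 36.00 ≈ 180 decades.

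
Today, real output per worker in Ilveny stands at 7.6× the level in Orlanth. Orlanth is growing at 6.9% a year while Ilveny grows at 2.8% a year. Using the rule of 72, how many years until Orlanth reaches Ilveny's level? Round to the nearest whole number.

What matters is the difference: 4.1 pp.
Rule of 72 on the gap: the ratio halves every 72/4.1 ≈ 17.56 years.
A 7.6× gap takes log₂(7.6) ≈ 2.93 halvings to close: 2.93 × 17.56 ≈ 51 years.

approximately 51 years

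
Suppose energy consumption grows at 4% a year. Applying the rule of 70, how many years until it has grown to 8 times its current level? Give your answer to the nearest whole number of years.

around 53 years

At 4% it doubles every 70/4 ≈ 17.50 years.
Getting to 8× needs 3 doublings: 3 × 17.50 ≈ 53 years.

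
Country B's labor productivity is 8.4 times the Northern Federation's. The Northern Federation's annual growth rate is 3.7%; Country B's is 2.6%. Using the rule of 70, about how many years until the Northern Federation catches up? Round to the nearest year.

The growth-rate gap is 3.7% − 2.6% = 1.1 percentage points.
So the ratio between them halves every 70/1.1 ≈ 63.64 years.
An 8.4 times gap takes log₂(8.4) ≈ 3.07 halvings to close: 3.07 × 63.64 ≈ 195 years.

roughly 195 years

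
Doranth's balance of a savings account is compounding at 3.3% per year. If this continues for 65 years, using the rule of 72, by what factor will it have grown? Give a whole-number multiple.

At 3.3% one doubling takes ≈ 21.82 years; 65 years is 3 of them, so ×8.

about 8 times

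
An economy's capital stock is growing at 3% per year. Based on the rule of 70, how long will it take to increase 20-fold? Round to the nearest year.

One doubling takes 70/3 = 23.33 years.
20× is log₂ 20 ≈ 4.32 doublings, so ≈ 4.32 × 23.33 = 101 years.

about 101 years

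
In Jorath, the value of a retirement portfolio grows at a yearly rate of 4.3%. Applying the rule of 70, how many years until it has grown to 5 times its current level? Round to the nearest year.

38 years

Doubling time ≈ 70/4.3 = 16.28 years.
Reaching 5× takes log₂(5) ≈ 2.32 doublings.
2.32 × 16.28 ≈ 38 years.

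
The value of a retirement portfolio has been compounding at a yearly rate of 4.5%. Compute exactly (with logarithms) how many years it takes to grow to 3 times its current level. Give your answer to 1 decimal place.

t = ln(3) / ln(1 + 0.045) = 1.0986 / 0.044017 ≈ 24.96.

25.0 years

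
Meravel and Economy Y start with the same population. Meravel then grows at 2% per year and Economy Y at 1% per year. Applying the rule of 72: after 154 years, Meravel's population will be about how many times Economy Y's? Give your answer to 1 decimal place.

Only the 1-point difference matters.
72/1 ≈ 72.00 years per doubling of the ratio; 154 years gives 2.14 doublings, so ≈ 4.4×.

≈ 4.4 times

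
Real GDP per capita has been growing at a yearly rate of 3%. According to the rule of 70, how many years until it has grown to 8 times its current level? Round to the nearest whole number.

about 70 years

One doubling takes 70/3 = 23.33 years.
8 = 2^3, so 3 doublings → 70 years.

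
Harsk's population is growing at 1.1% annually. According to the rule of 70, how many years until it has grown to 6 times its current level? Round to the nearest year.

One doubling takes 70/1.1 = 63.64 years.
Reaching 6× takes log₂(6) ≈ 2.58 doublings.
2.58 × 63.64 ≈ 164 years.

164 years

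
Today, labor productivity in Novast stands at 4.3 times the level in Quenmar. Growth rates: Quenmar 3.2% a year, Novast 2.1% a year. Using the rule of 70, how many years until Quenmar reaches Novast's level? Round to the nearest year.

The growth-rate gap is 3.2% − 2.1% = 1.1 percentage points.
So the ratio between them halves every 70/1.1 ≈ 63.64 years.
A 4.3 times gap takes log₂(4.3) ≈ 2.10 halvings to close: 2.10 × 63.64 ≈ 134 years.

≈ 134 years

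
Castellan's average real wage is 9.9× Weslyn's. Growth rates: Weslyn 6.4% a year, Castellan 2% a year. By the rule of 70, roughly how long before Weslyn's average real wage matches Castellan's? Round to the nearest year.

What matters is the difference: 4.4 pp.
Rule of 70 on the gap: the ratio halves every 70/4.4 ≈ 15.91 years.
A 9.9× gap takes log₂(9.9) ≈ 3.31 halvings to close: 3.31 × 15.91 ≈ 53 years.

53 years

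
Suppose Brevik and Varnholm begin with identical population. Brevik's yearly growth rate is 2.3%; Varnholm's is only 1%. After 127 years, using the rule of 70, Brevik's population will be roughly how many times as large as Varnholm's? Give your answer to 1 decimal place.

Rate gap = 2.3% − 1% = 1.3 points.
The ratio doubles every 70/1.3 ≈ 53.85 years.
127/53.85 ≈ 2.36 doublings → ratio ≈ 2^2.36 ≈ 5.1.

roughly 5.1 times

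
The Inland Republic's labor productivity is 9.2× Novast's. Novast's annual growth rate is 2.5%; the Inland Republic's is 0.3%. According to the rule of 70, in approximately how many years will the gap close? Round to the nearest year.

roughly 102 years

What matters is the difference: 2.2 pp.
Rule of 70 on the gap: the ratio halves every 70/2.2 ≈ 31.82 years.
A 9.2× gap takes log₂(9.2) ≈ 3.20 halvings to close: 3.20 × 31.82 ≈ 102 years.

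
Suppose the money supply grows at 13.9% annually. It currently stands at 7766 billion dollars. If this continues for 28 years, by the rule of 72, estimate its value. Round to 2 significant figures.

It doubles every 72/13.9 ≈ 5.18 years, so 28 years is 5.41 doublings.
2^5.41 ≈ 42.52; 7766 × 42.52 ≈ 330000 billion dollars.

around 330000 billion dollars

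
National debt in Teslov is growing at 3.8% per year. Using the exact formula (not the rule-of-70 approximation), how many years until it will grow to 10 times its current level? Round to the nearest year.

62 years

t = ln(10) / ln(1 + 0.038) = 2.3026 / 0.037296 ≈ 61.74.
≈ 62 years.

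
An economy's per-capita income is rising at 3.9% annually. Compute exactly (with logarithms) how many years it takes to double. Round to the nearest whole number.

t = ln(2) / ln(1 + 0.039) = 0.6931 / 0.038259 ≈ 18.12.
≈ 18 years.

18 years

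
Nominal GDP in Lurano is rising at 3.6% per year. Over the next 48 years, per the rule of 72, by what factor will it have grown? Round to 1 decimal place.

≈ 5.3 times

Doubles every ≈ 20.00 years (72/3.6).
48 years is 2.40 doublings; 2^2.40 ≈ 5.3×.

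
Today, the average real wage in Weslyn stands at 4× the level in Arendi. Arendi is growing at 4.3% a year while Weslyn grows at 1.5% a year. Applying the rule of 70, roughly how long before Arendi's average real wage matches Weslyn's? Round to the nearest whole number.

What matters is the difference: 2.8 pp.
Rule of 70 on the gap: the ratio halves every 70/2.8 ≈ 25.00 years.
A 4× gap closes after 2 halvings: 2 × 25.00 ≈ 50 years.

about 50 years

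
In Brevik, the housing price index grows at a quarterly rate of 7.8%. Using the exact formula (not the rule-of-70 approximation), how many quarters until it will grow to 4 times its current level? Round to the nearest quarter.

18 quarters

t = ln(4) / ln(1 + 0.078) = 1.3863 / 0.075107 ≈ 18.46.
≈ 18 quarters.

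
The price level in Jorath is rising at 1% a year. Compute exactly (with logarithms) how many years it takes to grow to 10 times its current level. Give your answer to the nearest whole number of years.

t = ln(10) / ln(1 + 0.01) = 2.3026 / 0.009950 ≈ 231.42.
≈ 231 years.

231 years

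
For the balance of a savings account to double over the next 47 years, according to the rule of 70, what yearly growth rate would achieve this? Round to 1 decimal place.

roughly 1.5%

70 / 47 ≈ 1.49, so about 1.5% per year.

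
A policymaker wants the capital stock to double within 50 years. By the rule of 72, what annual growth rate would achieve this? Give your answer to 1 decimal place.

around 1.4% annually

72 / 50 ≈ 1.44, so about 1.4% annually.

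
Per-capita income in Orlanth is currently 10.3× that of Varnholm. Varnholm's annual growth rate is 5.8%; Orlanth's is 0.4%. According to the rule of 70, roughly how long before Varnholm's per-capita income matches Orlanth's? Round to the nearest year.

around 44 years

Varnholm gains on Orlanth at 5.8% − 0.4% = 5.4 points a year.
At that relative rate the gap halves every 70/5.4 ≈ 12.96 years.
A 10.3× gap takes log₂(10.3) ≈ 3.36 halvings to close: 3.36 × 12.96 ≈ 44 years.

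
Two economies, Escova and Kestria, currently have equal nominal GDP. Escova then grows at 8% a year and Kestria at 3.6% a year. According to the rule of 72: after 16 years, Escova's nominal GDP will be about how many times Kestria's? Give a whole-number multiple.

approximately 2 times

Rate gap = 8% − 3.6% = 4.4 points.
The ratio doubles every 72/4.4 ≈ 16.36 years.
16/16.36 ≈ 0.98 doublings → ratio ≈ 2^0.98 ≈ 2.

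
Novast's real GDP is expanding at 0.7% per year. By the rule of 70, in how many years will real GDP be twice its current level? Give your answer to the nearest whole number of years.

about 100 years

70/0.7 ≈ 100.00, so it doubles roughly every 100 years.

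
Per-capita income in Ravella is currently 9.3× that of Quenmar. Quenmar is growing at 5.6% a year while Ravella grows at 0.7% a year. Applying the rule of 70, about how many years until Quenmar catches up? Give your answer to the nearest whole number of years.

The growth-rate gap is 5.6% − 0.7% = 4.9 percentage points.
So the ratio between them halves every 70/4.9 ≈ 14.29 years.
A 9.3× gap takes log₂(9.3) ≈ 3.22 halvings to close: 3.22 × 14.29 ≈ 46 years.

about 46 years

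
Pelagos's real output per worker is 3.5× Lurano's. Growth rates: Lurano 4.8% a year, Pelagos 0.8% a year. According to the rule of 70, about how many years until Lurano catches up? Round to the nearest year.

The growth-rate gap is 4.8% − 0.8% = 4 percentage points.
So the ratio between them halves every 70/4 ≈ 17.50 years.
A 3.5× gap takes log₂(3.5) ≈ 1.81 halvings to close: 1.81 × 17.50 ≈ 32 years.

around 32 years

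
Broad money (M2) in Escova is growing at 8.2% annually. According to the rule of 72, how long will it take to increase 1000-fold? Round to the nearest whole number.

One doubling takes 72/8.2 = 8.78 years.
Reaching 1000× takes log₂(1000) ≈ 9.97 doublings.
9.97 × 8.78 ≈ 88 years.

around 88 years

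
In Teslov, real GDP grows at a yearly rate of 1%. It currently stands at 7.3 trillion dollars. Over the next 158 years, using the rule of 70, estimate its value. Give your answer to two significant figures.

Doubling time ≈ 70/1 = 70.00 years.
158 years is 158/70.00 ≈ 2.26 doublings, a factor of 2^2.26 ≈ 4.79.
7.3 × 4.79 ≈ 35 trillion dollars.

approximately 35 trillion dollars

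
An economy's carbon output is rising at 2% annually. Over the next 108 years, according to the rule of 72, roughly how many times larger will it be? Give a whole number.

72/2 ≈ 36.00 years per doubling.
108 years fits 3 doublings: 2^3 = 8.

about 8 times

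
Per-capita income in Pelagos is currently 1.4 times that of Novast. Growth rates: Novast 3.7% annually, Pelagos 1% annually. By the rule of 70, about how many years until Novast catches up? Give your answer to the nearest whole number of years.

13 years

The growth-rate gap is 3.7% − 1% = 2.7 percentage points.
So the ratio between them halves every 70/2.7 ≈ 25.93 years.
A 1.4 times gap takes log₂(1.4) ≈ 0.49 halvings to close: 0.49 × 25.93 ≈ 13 years.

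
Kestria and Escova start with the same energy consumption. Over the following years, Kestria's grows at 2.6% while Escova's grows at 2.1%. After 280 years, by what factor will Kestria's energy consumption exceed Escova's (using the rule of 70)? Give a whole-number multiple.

Kestria pulls ahead at 0.5 pp per year, so the ratio doubles every 70/0.5 ≈ 140.00 years.
In 280 years that's 2.00 doublings: 2^2.00 ≈ 4.

around 4 times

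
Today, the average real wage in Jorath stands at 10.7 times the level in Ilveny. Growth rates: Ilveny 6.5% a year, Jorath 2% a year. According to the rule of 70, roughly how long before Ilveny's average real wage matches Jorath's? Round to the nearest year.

What matters is the difference: 4.5 pp.
Rule of 70 on the gap: the ratio halves every 70/4.5 ≈ 15.56 years.
A 10.7 times gap takes log₂(10.7) ≈ 3.42 halvings to close: 3.42 × 15.56 ≈ 53 years.

≈ 53 years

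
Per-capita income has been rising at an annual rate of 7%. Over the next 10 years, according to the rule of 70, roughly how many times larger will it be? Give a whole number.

Doubling time ≈ 70/7 = 10.00 years.
10/10.00 ≈ 1 doubling, so about 2^1 = 2×.

≈ 2 times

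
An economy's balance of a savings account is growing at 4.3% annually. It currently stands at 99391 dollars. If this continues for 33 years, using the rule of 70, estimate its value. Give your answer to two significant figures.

Doubling time ≈ 70/4.3 = 16.28 years.
33 years is 33/16.28 ≈ 2.03 doublings, a factor of 2^2.03 ≈ 4.08.
99391 × 4.08 ≈ 410000 dollars.

≈ 410000 dollars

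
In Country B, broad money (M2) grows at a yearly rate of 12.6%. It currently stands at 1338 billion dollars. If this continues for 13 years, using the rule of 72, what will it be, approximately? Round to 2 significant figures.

approximately 6500 billion dollars

It doubles every 72/12.6 ≈ 5.71 years, so 13 years is 2.28 doublings.
2^2.28 ≈ 4.86; 1338 × 4.86 ≈ 6500 billion dollars.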